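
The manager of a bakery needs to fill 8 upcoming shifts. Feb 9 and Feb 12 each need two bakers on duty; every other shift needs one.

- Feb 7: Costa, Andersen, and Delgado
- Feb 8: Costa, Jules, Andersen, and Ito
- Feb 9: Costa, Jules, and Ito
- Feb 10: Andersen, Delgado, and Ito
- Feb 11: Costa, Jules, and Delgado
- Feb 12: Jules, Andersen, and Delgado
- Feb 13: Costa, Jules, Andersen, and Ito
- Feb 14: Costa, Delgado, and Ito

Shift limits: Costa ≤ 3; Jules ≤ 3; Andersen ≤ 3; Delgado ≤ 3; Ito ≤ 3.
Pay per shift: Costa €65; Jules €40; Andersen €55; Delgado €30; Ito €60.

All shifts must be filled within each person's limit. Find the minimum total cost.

€435

Picking the cheapest available baker for each shift independently would cost €370, but that ignores the shift limits.
An optimal schedule: Feb 7→Delgado, Feb 8→Andersen, Feb 9→Jules+Ito, Feb 10→Delgado, Feb 11→Jules, Feb 12→Jules+Andersen, Feb 13→Andersen, Feb 14→Delgado.
Total: 30 + 55 + 40 + 60 + 30 + 40 + 40 + 55 + 55 + 30 = €435.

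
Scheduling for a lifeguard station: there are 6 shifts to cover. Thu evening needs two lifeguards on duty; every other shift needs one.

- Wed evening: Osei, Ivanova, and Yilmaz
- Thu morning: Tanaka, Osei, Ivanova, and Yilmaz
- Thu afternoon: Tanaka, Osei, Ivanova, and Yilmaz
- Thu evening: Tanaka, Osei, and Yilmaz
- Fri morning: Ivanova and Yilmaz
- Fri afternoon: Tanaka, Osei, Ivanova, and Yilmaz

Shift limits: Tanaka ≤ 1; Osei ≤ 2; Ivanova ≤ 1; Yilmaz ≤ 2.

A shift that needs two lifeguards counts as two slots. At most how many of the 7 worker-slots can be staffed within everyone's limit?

Total capacity across all lifeguards is 1+2+1+2 = 6, and 7 slots are needed, so at most 6 can be filled.
An assignment achieving 6: Wed evening→Osei, Thu morning→Yilmaz, Thu afternoon→Yilmaz, Thu evening→Tanaka+Osei, Fri morning→Ivanova.
Loads: Tanaka 1/1, Osei 2/2, Ivanova 1/1, Yilmaz 2/2.

6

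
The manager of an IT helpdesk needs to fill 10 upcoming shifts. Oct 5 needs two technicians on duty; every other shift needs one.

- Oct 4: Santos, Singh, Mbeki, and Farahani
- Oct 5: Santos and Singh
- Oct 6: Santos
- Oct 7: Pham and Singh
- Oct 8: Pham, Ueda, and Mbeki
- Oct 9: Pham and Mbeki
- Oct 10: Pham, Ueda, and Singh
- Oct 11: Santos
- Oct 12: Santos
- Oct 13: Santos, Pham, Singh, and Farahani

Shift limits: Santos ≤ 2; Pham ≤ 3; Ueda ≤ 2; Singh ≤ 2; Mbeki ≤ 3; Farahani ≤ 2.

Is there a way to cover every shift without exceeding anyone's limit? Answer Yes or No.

Total capacity is 14 and 11 slots are needed, so capacity alone doesn't rule it out.
Shifts {Oct 5, Oct 6, Oct 11} need 4 worker-slots in total, but the technicians available for any of those shifts (Santos and Singh) can supply at most 3 among them. So no valid schedule exists.

No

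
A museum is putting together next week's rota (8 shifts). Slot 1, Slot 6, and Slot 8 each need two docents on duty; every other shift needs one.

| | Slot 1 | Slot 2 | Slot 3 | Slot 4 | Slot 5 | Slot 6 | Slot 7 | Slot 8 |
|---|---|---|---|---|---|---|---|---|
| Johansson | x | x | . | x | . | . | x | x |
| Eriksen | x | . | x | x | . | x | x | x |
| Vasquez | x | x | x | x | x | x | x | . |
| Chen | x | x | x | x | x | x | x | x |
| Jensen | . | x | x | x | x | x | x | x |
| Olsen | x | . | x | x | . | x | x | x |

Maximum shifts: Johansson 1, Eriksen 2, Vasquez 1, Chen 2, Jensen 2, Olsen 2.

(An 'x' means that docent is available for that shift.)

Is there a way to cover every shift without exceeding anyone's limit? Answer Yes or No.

No

Total capacity is 1+2+1+2+2+2 = 10 but 11 worker-slots are needed — infeasible.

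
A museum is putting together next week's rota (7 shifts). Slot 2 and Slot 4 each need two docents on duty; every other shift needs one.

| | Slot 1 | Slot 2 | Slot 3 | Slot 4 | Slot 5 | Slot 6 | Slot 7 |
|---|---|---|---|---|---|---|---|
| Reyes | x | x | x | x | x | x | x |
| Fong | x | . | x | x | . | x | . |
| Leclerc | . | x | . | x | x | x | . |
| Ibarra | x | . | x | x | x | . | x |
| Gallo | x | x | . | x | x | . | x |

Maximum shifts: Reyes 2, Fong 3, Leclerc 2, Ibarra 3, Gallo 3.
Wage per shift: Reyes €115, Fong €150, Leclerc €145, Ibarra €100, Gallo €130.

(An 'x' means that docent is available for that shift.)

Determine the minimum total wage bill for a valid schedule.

Picking the cheapest available docent for each shift independently would cost €975, but that ignores the shift limits.
An optimal schedule: Slot 1→Ibarra, Slot 2→Reyes+Gallo, Slot 3→Ibarra, Slot 4→Gallo+Leclerc, Slot 5→Gallo, Slot 6→Reyes, Slot 7→Ibarra.
Total: 100 + 115 + 130 + 100 + 130 + 145 + 130 + 115 + 100 = €1065.

€1065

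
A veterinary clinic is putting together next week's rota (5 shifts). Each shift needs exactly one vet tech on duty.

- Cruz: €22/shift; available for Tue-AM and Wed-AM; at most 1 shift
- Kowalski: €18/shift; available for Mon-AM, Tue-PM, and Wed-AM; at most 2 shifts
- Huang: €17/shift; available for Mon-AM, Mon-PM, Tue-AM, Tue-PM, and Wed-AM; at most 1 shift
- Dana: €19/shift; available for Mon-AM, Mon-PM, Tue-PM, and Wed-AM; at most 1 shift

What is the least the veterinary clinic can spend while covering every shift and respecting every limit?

Picking the cheapest available vet tech for each shift independently would cost €85, but that ignores the shift limits.
An optimal schedule: Mon-AM→Kowalski, Mon-PM→Huang, Tue-AM→Cruz, Tue-PM→Kowalski, Wed-AM→Dana.
Total: 18 + 17 + 22 + 18 + 19 = €94.

€94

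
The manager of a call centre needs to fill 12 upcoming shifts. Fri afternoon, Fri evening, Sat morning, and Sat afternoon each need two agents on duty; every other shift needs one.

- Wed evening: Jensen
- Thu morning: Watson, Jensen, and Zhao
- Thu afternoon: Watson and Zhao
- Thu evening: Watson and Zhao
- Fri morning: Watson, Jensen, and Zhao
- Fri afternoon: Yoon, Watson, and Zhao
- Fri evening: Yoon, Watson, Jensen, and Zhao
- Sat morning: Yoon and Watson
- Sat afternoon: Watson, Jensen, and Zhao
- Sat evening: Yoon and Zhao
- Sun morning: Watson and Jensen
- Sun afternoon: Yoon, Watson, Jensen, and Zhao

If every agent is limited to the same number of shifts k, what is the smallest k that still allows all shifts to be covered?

With 4 agents and 16 worker-slots to fill, someone must work at least ⌈16/4⌉ = 4 shifts, so k ≥ 4.
k = 4 works: Wed evening→Jensen, Thu morning→Jensen, Thu afternoon→Watson, Thu evening→Watson, Fri morning→Jensen, Fri afternoon→Yoon+Zhao, Fri evening→Yoon+Zhao, Sat morning→Yoon+Watson, Sat afternoon→Jensen+Zhao, Sat evening→Yoon, Sun morning→Watson, Sun afternoon→Zhao.
Loads: Yoon 4, Watson 4, Jensen 4, Zhao 4 — all ≤ 4.

4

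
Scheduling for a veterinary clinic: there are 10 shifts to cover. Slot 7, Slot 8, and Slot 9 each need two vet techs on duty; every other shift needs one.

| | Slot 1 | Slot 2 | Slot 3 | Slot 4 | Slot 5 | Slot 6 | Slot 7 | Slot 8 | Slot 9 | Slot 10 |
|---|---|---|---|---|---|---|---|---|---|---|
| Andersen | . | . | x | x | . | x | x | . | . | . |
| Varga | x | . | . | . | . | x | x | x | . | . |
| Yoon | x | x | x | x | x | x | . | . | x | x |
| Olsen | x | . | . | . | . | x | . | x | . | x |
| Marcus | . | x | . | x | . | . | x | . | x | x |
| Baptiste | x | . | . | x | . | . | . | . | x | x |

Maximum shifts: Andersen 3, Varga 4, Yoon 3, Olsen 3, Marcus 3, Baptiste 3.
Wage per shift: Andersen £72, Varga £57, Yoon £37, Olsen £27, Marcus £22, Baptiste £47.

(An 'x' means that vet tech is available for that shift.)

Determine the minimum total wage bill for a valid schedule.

Slot 5 can only be covered by Yoon, so that assignment is forced.
Slot 8 can only be covered by Varga and Olsen, so that assignment is forced.
Picking the cheapest available vet tech for each shift independently would cost £416, but that ignores the shift limits.
An optimal schedule: Slot 1→Olsen, Slot 2→Marcus, Slot 3→Yoon, Slot 4→Baptiste, Slot 5→Yoon, Slot 6→Olsen, Slot 7→Marcus+Varga, Slot 8→Olsen+Varga, Slot 9→Marcus+Yoon, Slot 10→Baptiste.
Total: 27 + 22 + 37 + 47 + 37 + 27 + 22 + 57 + 27 + 57 + 22 + 37 + 47 = £466.

£466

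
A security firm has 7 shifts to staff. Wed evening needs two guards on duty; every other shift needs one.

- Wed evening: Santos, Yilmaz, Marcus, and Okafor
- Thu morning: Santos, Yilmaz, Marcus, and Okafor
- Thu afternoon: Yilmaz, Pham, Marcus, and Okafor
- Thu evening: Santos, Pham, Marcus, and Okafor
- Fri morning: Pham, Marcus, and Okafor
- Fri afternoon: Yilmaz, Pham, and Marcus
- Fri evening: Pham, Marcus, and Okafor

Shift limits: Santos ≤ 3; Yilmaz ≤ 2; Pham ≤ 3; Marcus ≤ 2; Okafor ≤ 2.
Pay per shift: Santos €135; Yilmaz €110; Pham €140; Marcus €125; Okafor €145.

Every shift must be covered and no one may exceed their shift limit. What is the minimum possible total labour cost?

€1015

Picking the cheapest available guard for each shift independently would cost €940, but that ignores the shift limits.
An optimal schedule: Wed evening→Yilmaz+Santos, Thu morning→Santos, Thu afternoon→Pham, Thu evening→Santos, Fri morning→Marcus, Fri afternoon→Yilmaz, Fri evening→Marcus.
Total: 110 + 135 + 135 + 140 + 135 + 125 + 110 + 125 = €1015.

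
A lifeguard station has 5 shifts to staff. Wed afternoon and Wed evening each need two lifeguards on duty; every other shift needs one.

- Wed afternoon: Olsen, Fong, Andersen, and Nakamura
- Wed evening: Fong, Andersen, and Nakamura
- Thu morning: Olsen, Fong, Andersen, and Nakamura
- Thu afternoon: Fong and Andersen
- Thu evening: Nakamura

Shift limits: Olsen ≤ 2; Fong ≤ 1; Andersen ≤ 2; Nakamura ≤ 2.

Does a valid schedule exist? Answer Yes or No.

Yes

Thu evening can only be covered by Nakamura, so that assignment is forced.
One valid schedule: Wed afternoon→Olsen+Andersen, Wed evening→Andersen+Nakamura, Thu morning→Olsen, Thu afternoon→Fong, Thu evening→Nakamura.
Loads: Olsen 2/2, Fong 1/1, Andersen 2/2, Nakamura 2/2 — all within limits.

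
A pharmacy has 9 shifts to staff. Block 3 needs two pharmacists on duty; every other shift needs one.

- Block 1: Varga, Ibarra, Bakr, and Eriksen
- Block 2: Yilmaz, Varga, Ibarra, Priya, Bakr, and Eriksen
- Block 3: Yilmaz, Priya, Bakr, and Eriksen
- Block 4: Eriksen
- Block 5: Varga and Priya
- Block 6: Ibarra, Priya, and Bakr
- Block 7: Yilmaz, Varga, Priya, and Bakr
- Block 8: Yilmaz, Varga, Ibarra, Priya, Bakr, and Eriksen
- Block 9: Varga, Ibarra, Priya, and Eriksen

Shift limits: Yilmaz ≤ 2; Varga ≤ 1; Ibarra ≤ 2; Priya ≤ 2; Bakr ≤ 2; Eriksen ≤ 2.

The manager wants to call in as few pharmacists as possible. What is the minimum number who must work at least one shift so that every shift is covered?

10 slots to fill and no one can take more than 2, so at least ⌈10/2⌉ = 5 pharmacists are needed.
Yilmaz, Ibarra, Priya, Bakr, and Eriksen alone can cover everything: Block 1→Ibarra, Block 2→Yilmaz, Block 3→Bakr+Eriksen, Block 4→Eriksen, Block 5→Priya, Block 6→Ibarra, Block 7→Yilmaz, Block 8→Bakr, Block 9→Priya.

5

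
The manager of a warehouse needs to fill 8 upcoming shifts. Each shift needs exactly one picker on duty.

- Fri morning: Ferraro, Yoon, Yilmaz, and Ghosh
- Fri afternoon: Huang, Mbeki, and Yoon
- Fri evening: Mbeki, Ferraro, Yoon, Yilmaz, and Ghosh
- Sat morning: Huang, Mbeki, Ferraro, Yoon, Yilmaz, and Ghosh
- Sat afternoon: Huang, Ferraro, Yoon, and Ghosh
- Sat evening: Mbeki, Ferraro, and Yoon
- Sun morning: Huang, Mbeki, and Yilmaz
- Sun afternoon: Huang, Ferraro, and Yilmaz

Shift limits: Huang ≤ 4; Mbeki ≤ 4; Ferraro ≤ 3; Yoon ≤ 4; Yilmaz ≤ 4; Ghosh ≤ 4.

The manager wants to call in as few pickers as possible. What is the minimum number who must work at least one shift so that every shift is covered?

2

8 slots to fill and no one can take more than 4, so at least ⌈8/4⌉ = 2 pickers are needed.
Huang and Yoon alone can cover everything: Fri morning→Yoon, Fri afternoon→Huang, Fri evening→Yoon, Sat morning→Huang, Sat afternoon→Yoon, Sat evening→Yoon, Sun morning→Huang, Sun afternoon→Huang.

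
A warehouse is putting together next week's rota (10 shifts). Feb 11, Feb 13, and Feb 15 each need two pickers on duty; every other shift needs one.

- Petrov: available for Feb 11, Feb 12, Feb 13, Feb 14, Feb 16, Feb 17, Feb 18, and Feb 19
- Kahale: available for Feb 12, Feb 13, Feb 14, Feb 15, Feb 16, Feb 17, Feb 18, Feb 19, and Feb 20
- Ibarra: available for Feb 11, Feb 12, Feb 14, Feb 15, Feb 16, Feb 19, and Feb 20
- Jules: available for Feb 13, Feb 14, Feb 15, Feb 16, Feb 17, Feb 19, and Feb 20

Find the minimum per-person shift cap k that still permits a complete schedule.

With 4 pickers and 13 worker-slots to fill, someone must work at least ⌈13/4⌉ = 4 shifts, so k ≥ 4.
k = 4 works: Feb 11→Petrov+Ibarra, Feb 12→Petrov, Feb 13→Petrov+Kahale, Feb 14→Ibarra, Feb 15→Kahale+Ibarra, Feb 16→Ibarra, Feb 17→Kahale, Feb 18→Petrov, Feb 19→Jules, Feb 20→Kahale.
Loads: Petrov 4, Kahale 4, Ibarra 4, Jules 1 — all ≤ 4.

4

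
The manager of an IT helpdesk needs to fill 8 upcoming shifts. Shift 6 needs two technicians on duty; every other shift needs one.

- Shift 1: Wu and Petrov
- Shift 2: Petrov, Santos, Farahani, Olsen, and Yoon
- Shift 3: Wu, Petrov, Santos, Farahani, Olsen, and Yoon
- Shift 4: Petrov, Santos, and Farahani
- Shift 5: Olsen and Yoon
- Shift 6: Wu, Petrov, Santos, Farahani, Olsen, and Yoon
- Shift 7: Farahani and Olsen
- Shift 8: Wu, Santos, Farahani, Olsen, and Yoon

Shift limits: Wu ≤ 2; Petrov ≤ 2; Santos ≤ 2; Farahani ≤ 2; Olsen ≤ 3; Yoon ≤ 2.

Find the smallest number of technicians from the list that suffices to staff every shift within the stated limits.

4

9 slots to fill and no one can take more than 3, so at least ⌈9/3⌉ = 3 technicians are needed.
Any 3 technicians together have capacity at most 3+2+2 = 7 < 9 slots, so 3 can never suffice.
Wu, Petrov, Santos, and Olsen alone can cover everything: Shift 1→Wu, Shift 2→Petrov, Shift 3→Santos, Shift 4→Petrov, Shift 5→Olsen, Shift 6→Santos+Olsen, Shift 7→Olsen, Shift 8→Wu.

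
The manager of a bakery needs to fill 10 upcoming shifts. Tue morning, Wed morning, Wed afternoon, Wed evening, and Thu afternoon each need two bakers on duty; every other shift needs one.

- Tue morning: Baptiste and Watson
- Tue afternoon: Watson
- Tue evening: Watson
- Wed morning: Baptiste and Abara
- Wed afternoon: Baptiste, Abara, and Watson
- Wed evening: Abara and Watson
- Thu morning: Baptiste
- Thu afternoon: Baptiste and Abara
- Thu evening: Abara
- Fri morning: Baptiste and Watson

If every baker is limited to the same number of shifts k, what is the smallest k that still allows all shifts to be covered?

With 3 bakers and 15 worker-slots to fill, someone must work at least ⌈15/3⌉ = 5 shifts, so k ≥ 5.
k = 5 works: Tue morning→Baptiste+Watson, Tue afternoon→Watson, Tue evening→Watson, Wed morning→Baptiste+Abara, Wed afternoon→Abara+Watson, Wed evening→Abara+Watson, Thu morning→Baptiste, Thu afternoon→Baptiste+Abara, Thu evening→Abara, Fri morning→Baptiste.
Loads: Baptiste 5, Abara 5, Watson 5 — all ≤ 5.

5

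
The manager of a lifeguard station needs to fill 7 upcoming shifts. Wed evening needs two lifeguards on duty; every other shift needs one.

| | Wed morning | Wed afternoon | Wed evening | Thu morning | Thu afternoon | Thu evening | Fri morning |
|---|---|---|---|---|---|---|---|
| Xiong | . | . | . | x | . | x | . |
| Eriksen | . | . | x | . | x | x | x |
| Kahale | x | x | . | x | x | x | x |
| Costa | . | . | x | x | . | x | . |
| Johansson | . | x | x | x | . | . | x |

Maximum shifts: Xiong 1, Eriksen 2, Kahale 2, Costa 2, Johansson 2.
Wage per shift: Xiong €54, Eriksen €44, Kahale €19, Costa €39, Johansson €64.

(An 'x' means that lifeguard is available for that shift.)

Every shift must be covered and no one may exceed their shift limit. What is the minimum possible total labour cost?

Wed morning can only be covered by Kahale, so that assignment is forced.
Picking the cheapest available lifeguard for each shift independently would cost €197, but that ignores the shift limits.
An optimal schedule: Wed morning→Kahale, Wed afternoon→Kahale, Wed evening→Eriksen+Costa, Thu morning→Xiong, Thu afternoon→Eriksen, Thu evening→Costa, Fri morning→Johansson.
Total: 19 + 19 + 44 + 39 + 54 + 44 + 39 + 64 = €322.

€322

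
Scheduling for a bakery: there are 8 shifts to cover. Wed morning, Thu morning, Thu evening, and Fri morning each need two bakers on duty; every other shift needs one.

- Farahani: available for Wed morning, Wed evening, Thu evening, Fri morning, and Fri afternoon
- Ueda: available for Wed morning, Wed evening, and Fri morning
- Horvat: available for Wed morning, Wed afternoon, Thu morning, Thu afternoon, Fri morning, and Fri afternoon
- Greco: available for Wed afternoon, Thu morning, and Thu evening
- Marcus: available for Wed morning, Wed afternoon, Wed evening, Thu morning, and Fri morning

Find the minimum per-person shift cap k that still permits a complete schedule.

With 5 bakers and 12 worker-slots to fill, someone must work at least ⌈12/5⌉ = 3 shifts, so k ≥ 3.
k = 3 works: Wed morning→Ueda+Marcus, Wed afternoon→Horvat, Wed evening→Farahani, Thu morning→Horvat+Greco, Thu afternoon→Horvat, Thu evening→Farahani+Greco, Fri morning→Ueda+Marcus, Fri afternoon→Farahani.
Loads: Farahani 3, Ueda 2, Horvat 3, Greco 2, Marcus 2 — all ≤ 3.

3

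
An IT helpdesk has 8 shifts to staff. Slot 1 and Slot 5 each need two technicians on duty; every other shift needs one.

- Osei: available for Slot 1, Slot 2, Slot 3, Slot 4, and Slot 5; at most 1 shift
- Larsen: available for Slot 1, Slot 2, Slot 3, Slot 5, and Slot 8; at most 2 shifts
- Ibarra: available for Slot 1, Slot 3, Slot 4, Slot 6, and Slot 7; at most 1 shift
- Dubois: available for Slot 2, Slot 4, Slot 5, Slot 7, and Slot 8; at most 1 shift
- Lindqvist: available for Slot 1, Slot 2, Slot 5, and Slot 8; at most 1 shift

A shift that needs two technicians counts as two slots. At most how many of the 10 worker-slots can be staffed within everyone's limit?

Total capacity across all technicians is 1+2+1+1+1 = 6, and 10 slots are needed, so at most 6 can be filled.
An assignment achieving 6: Slot 1→Larsen+Lindqvist, Slot 3→Osei, Slot 6→Ibarra, Slot 7→Dubois, Slot 8→Larsen.
Loads: Osei 1/1, Larsen 2/2, Ibarra 1/1, Dubois 1/1, Lindqvist 1/1.

6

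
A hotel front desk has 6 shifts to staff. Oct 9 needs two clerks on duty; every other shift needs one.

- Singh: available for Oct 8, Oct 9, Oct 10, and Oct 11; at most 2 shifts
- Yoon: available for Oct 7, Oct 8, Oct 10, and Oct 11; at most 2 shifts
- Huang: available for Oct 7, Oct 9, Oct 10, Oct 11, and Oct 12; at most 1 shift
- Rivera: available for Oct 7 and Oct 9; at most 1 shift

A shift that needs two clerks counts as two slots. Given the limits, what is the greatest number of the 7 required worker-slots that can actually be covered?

6

Total capacity across all clerks is 2+2+1+1 = 6, and 7 slots are needed, so at most 6 can be filled.
An assignment achieving 6: Oct 7→Yoon, Oct 8→Singh, Oct 9→Singh+Rivera, Oct 10→Yoon, Oct 12→Huang.
Loads: Singh 2/2, Yoon 2/2, Huang 1/1, Rivera 1/1.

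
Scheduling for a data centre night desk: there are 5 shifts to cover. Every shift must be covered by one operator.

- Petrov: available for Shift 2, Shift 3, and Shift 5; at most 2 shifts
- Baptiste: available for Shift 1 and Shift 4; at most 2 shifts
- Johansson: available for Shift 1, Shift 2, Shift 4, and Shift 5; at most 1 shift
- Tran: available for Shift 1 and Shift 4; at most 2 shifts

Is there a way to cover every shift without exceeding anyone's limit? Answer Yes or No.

Shift 3 can only be covered by Petrov, so that assignment is forced.
One valid schedule: Shift 1→Baptiste, Shift 2→Petrov, Shift 3→Petrov, Shift 4→Baptiste, Shift 5→Johansson.
Loads: Petrov 2/2, Baptiste 2/2, Johansson 1/1, Tran 0/2 — all within limits.

Yes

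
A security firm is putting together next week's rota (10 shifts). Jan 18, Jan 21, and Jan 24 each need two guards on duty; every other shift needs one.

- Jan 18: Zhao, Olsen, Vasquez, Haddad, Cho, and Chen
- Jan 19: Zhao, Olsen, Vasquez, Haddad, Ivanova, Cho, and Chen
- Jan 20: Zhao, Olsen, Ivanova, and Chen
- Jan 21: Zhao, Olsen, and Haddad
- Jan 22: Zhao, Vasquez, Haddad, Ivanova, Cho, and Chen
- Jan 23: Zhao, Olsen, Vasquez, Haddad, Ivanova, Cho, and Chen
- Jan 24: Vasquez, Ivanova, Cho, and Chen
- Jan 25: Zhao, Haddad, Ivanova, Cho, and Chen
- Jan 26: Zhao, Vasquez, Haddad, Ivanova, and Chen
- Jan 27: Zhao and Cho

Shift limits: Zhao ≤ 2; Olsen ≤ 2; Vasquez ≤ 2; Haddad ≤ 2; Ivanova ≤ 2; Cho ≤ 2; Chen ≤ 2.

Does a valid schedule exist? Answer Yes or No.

One valid schedule: Jan 18→Cho+Chen, Jan 19→Haddad, Jan 20→Olsen, Jan 21→Zhao+Olsen, Jan 22→Vasquez, Jan 23→Ivanova, Jan 24→Ivanova+Cho, Jan 25→Haddad, Jan 26→Vasquez, Jan 27→Zhao.
Loads: Zhao 2/2, Olsen 2/2, Vasquez 2/2, Haddad 2/2, Ivanova 2/2, Cho 2/2, Chen 1/2 — all within limits.

Yes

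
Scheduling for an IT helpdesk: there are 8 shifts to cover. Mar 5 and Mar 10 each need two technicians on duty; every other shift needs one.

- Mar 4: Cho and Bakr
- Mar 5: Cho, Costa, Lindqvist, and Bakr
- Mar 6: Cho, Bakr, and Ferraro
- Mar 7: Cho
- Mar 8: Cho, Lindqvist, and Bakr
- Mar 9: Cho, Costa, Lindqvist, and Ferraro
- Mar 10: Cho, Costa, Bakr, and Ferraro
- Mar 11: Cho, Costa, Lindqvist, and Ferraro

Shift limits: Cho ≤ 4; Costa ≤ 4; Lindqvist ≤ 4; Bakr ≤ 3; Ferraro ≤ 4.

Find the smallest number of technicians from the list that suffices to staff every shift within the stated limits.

10 slots to fill and no one can take more than 4, so at least ⌈10/4⌉ = 3 technicians are needed.
Cho, Costa, and Lindqvist alone can cover everything: Mar 4→Cho, Mar 5→Costa+Lindqvist, Mar 6→Cho, Mar 7→Cho, Mar 8→Lindqvist, Mar 9→Costa, Mar 10→Cho+Costa, Mar 11→Costa.

3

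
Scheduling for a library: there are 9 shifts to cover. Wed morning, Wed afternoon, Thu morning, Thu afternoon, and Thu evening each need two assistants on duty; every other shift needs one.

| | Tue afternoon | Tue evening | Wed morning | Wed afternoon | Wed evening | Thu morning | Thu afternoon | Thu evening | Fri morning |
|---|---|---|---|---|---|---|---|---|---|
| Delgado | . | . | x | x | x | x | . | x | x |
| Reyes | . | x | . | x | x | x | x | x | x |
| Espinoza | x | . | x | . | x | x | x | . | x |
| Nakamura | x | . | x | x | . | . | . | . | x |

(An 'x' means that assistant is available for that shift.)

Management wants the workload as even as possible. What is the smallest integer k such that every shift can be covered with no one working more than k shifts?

4

With 4 assistants and 14 worker-slots to fill, someone must work at least ⌈14/4⌉ = 4 shifts, so k ≥ 4.
k = 4 works: Tue afternoon→Espinoza, Tue evening→Reyes, Wed morning→Delgado+Espinoza, Wed afternoon→Delgado+Nakamura, Wed evening→Delgado, Thu morning→Reyes+Espinoza, Thu afternoon→Reyes+Espinoza, Thu evening→Delgado+Reyes, Fri morning→Nakamura.
Loads: Delgado 4, Reyes 4, Espinoza 4, Nakamura 2 — all ≤ 4.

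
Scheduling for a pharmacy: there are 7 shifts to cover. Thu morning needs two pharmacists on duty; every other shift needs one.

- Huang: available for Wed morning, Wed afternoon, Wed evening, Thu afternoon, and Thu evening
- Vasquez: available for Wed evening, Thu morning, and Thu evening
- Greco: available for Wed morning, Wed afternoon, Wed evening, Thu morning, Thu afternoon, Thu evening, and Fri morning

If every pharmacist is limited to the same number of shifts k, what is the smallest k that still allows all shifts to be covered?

3

With 3 pharmacists and 8 worker-slots to fill, someone must work at least ⌈8/3⌉ = 3 shifts, so k ≥ 3.
k = 3 works: Wed morning→Huang, Wed afternoon→Huang, Wed evening→Vasquez, Thu morning→Vasquez+Greco, Thu afternoon→Huang, Thu evening→Vasquez, Fri morning→Greco.
Loads: Huang 3, Vasquez 3, Greco 2 — all ≤ 3.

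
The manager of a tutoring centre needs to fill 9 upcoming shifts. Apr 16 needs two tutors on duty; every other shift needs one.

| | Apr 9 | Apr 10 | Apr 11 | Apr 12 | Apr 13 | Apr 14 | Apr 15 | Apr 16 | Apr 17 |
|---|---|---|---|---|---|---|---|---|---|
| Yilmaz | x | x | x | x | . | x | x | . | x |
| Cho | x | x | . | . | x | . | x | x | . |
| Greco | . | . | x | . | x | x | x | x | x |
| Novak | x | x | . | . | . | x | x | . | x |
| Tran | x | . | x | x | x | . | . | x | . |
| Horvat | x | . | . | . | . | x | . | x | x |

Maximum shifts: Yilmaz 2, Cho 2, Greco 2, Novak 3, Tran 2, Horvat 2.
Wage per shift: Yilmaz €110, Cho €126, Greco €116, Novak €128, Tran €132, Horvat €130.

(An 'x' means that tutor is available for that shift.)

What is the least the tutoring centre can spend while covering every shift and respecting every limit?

€1218

Picking the cheapest available tutor for each shift independently would cost €1128, but that ignores the shift limits.
An optimal schedule: Apr 9→Novak, Apr 10→Yilmaz, Apr 11→Greco, Apr 12→Yilmaz, Apr 13→Greco, Apr 14→Novak, Apr 15→Cho, Apr 16→Cho+Horvat, Apr 17→Novak.
Total: 128 + 110 + 116 + 110 + 116 + 128 + 126 + 126 + 130 + 128 = €1218.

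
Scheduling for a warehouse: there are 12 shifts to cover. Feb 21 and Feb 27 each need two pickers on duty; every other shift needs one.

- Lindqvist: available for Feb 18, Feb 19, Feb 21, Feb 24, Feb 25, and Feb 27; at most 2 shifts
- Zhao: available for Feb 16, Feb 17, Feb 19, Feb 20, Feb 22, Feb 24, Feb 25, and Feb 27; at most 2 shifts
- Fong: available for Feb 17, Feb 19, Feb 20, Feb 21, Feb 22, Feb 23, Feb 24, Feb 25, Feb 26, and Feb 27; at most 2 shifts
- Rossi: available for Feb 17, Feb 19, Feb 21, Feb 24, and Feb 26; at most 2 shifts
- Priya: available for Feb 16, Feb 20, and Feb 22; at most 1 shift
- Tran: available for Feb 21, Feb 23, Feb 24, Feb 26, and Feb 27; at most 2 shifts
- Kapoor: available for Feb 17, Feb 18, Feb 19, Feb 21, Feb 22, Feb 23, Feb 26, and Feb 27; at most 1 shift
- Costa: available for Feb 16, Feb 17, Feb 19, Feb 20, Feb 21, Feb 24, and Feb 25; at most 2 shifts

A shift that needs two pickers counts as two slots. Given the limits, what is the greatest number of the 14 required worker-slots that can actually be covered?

14

Total capacity across all pickers is 2+2+2+2+1+2+1+2 = 14, and 14 slots are needed, so at most 14 can be filled.
An assignment achieving 14: Feb 16→Zhao, Feb 17→Rossi, Feb 18→Lindqvist, Feb 19→Rossi, Feb 20→Zhao, Feb 21→Tran+Costa, Feb 22→Priya, Feb 23→Fong, Feb 24→Costa, Feb 25→Lindqvist, Feb 26→Fong, Feb 27→Tran+Kapoor.
Loads: Lindqvist 2/2, Zhao 2/2, Fong 2/2, Rossi 2/2, Priya 1/1, Tran 2/2, Kapoor 1/1, Costa 2/2.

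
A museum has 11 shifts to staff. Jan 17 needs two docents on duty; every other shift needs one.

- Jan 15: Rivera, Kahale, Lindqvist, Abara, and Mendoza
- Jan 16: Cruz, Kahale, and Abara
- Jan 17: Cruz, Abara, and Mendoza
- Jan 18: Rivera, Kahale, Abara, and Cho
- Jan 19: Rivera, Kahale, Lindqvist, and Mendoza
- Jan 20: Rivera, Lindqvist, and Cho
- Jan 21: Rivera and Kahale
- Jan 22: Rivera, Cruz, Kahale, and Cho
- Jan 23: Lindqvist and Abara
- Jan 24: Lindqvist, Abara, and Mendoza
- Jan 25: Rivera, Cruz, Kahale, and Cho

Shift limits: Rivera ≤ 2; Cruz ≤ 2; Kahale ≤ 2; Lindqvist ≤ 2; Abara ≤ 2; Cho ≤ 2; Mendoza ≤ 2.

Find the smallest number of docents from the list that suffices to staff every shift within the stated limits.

6

12 slots to fill and no one can take more than 2, so at least ⌈12/2⌉ = 6 docents are needed.
Rivera, Cruz, Kahale, Lindqvist, Abara, and Cho alone can cover everything: Jan 15→Kahale, Jan 16→Cruz, Jan 17→Cruz+Abara, Jan 18→Abara, Jan 19→Rivera, Jan 20→Cho, Jan 21→Rivera, Jan 22→Kahale, Jan 23→Lindqvist, Jan 24→Lindqvist, Jan 25→Cho.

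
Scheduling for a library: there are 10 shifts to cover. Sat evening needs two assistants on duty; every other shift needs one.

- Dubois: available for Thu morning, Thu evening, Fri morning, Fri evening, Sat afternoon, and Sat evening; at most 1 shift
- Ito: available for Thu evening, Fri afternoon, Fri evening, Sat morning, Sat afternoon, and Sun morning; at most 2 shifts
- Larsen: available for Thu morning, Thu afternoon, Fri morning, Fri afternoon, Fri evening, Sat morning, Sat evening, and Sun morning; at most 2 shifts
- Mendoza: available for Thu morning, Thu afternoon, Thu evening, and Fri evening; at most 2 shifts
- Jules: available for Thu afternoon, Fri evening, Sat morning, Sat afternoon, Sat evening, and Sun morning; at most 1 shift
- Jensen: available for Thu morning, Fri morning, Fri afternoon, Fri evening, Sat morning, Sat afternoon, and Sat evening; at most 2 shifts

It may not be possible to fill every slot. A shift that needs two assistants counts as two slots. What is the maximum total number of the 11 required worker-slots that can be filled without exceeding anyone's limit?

10

Total capacity across all assistants is 1+2+2+2+1+2 = 10, and 11 slots are needed, so at most 10 can be filled.
An assignment achieving 10: Thu morning→Mendoza, Thu afternoon→Larsen, Thu evening→Dubois, Fri morning→Larsen, Fri afternoon→Ito, Fri evening→Mendoza, Sat morning→Jules, Sat afternoon→Jensen, Sat evening→Jensen, Sun morning→Ito.
Loads: Dubois 1/1, Ito 2/2, Larsen 2/2, Mendoza 2/2, Jules 1/1, Jensen 2/2.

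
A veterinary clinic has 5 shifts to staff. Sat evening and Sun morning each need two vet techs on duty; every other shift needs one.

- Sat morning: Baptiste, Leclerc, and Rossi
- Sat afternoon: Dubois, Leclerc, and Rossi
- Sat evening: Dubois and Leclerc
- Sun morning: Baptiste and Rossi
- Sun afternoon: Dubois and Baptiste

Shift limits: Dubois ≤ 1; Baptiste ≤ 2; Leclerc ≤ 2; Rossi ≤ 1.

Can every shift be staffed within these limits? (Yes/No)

No

Shifts {Sat morning, Sat afternoon, Sat evening, Sun morning, Sun afternoon} need 7 worker-slots in total, but the vet techs available for any of those shifts (Dubois, Baptiste, Leclerc, and Rossi) can supply at most 6 among them. So no valid schedule exists.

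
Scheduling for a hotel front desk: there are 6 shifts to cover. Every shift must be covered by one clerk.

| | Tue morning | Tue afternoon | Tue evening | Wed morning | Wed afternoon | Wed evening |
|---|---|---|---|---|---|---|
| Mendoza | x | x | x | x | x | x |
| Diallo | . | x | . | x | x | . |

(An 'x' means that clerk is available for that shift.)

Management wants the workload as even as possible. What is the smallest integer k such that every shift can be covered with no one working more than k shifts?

With 2 clerks and 6 worker-slots to fill, someone must work at least ⌈6/2⌉ = 3 shifts, so k ≥ 3.
k = 3 works: Tue morning→Mendoza, Tue afternoon→Diallo, Tue evening→Mendoza, Wed morning→Diallo, Wed afternoon→Diallo, Wed evening→Mendoza.
Loads: Mendoza 3, Diallo 3 — all ≤ 3.

3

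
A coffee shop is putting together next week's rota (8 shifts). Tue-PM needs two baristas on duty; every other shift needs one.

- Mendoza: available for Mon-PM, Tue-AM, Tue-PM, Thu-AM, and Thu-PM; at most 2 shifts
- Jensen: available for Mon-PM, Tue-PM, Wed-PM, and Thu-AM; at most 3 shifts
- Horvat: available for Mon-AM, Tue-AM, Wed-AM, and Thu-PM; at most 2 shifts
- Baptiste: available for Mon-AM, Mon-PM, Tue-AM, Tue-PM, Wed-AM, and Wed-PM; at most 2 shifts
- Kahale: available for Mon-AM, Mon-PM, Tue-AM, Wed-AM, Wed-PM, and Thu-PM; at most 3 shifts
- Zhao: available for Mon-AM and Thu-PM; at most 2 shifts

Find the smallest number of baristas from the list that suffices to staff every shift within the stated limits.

9 slots to fill and no one can take more than 3, so at least ⌈9/3⌉ = 3 baristas are needed.
Any 3 baristas together have capacity at most 3+3+2 = 8 < 9 slots, so 3 can never suffice.
Mendoza, Jensen, Horvat, and Baptiste alone can cover everything: Mon-AM→Horvat, Mon-PM→Jensen, Tue-AM→Baptiste, Tue-PM→Jensen+Baptiste, Wed-AM→Horvat, Wed-PM→Jensen, Thu-AM→Mendoza, Thu-PM→Mendoza.

4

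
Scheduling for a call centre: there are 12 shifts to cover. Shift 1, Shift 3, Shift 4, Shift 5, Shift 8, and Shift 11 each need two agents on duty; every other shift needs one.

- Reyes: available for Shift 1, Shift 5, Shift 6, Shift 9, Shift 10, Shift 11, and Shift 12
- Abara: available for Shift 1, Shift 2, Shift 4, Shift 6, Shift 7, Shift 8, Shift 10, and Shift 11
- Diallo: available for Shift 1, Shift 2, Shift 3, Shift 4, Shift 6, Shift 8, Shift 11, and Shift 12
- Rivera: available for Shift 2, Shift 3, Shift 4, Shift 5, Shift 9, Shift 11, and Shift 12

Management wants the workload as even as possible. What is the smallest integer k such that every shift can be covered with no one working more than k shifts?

5

With 4 agents and 18 worker-slots to fill, someone must work at least ⌈18/4⌉ = 5 shifts, so k ≥ 5.
k = 5 works: Shift 1→Reyes+Abara, Shift 2→Abara, Shift 3→Diallo+Rivera, Shift 4→Abara+Diallo, Shift 5→Reyes+Rivera, Shift 6→Reyes, Shift 7→Abara, Shift 8→Abara+Diallo, Shift 9→Reyes, Shift 10→Reyes, Shift 11→Diallo+Rivera, Shift 12→Diallo.
Loads: Reyes 5, Abara 5, Diallo 5, Rivera 3 — all ≤ 5.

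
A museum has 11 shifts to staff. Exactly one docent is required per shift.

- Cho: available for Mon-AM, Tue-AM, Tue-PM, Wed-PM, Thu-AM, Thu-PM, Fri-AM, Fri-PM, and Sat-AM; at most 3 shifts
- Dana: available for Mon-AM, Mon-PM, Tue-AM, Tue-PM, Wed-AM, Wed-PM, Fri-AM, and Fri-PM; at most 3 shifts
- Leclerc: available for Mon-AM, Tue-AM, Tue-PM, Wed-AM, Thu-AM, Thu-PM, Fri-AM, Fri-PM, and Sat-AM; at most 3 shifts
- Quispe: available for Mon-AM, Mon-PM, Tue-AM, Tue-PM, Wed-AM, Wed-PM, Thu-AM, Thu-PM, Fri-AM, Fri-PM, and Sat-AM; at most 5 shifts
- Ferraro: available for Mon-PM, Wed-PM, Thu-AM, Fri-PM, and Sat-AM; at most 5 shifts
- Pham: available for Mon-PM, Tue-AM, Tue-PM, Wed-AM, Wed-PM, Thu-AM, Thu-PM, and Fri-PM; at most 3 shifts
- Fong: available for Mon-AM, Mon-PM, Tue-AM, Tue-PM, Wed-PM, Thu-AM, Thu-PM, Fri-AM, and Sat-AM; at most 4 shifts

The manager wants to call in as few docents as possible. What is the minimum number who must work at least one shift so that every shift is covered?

3

11 slots to fill and no one can take more than 5, so at least ⌈11/5⌉ = 3 docents are needed.
Cho, Dana, and Quispe alone can cover everything: Mon-AM→Dana, Mon-PM→Dana, Tue-AM→Quispe, Tue-PM→Quispe, Wed-AM→Dana, Wed-PM→Quispe, Thu-AM→Cho, Thu-PM→Cho, Fri-AM→Quispe, Fri-PM→Quispe, Sat-AM→Cho.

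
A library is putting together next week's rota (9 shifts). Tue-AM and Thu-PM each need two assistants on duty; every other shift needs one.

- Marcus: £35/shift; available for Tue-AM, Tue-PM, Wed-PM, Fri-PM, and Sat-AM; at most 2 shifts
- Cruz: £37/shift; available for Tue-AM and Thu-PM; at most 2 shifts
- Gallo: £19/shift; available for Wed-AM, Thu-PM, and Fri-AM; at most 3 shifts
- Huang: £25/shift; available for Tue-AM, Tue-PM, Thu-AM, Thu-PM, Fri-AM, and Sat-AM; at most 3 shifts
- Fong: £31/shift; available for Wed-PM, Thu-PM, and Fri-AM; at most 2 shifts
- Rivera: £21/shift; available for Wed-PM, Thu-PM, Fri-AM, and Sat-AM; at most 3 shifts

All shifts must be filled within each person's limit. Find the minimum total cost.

Wed-AM can only be covered by Gallo, so that assignment is forced.
Thu-AM can only be covered by Huang, so that assignment is forced.
Fri-PM can only be covered by Marcus, so that assignment is forced.
Picking the cheapest available assistant for each shift independently would cost £265, and that bound is achievable.
An optimal schedule: Tue-AM→Huang+Marcus, Tue-PM→Huang, Wed-AM→Gallo, Wed-PM→Rivera, Thu-AM→Huang, Thu-PM→Gallo+Rivera, Fri-AM→Gallo, Fri-PM→Marcus, Sat-AM→Rivera.
Total: 25 + 35 + 25 + 19 + 21 + 25 + 19 + 21 + 19 + 35 + 21 = £265.

£265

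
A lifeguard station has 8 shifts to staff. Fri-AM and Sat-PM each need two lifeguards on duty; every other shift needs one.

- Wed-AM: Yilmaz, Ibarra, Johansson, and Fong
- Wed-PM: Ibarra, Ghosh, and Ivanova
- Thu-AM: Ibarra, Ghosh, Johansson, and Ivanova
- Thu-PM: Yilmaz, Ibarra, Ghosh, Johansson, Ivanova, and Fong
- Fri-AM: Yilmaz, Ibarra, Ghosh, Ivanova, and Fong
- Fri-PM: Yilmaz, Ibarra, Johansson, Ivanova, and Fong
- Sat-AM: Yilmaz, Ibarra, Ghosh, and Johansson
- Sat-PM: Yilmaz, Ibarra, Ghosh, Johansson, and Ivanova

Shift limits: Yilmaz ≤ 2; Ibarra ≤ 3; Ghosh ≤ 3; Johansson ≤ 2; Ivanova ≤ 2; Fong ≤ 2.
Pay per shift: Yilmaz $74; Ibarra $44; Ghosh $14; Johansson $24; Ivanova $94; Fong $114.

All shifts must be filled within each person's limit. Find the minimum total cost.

Picking the cheapest available lifeguard for each shift independently would cost $200, but that ignores the shift limits.
An optimal schedule: Wed-AM→Johansson, Wed-PM→Ghosh, Thu-AM→Ghosh, Thu-PM→Ibarra, Fri-AM→Ibarra+Yilmaz, Fri-PM→Johansson, Sat-AM→Ghosh, Sat-PM→Ibarra+Yilmaz.
Total: 24 + 14 + 14 + 44 + 44 + 74 + 24 + 14 + 44 + 74 = $370.

$370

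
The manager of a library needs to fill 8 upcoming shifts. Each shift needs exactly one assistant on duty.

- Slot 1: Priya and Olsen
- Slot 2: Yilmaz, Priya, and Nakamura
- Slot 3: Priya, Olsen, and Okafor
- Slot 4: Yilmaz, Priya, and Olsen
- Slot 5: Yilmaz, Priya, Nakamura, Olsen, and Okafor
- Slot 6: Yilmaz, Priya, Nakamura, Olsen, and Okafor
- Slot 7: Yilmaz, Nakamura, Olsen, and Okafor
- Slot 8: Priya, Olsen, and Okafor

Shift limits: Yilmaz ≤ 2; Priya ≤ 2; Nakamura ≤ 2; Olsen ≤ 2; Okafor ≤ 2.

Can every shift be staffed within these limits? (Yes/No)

One valid schedule: Slot 1→Priya, Slot 2→Yilmaz, Slot 3→Priya, Slot 4→Yilmaz, Slot 5→Nakamura, Slot 6→Olsen, Slot 7→Nakamura, Slot 8→Olsen.
Loads: Yilmaz 2/2, Priya 2/2, Nakamura 2/2, Olsen 2/2, Okafor 0/2 — all within limits.

Yes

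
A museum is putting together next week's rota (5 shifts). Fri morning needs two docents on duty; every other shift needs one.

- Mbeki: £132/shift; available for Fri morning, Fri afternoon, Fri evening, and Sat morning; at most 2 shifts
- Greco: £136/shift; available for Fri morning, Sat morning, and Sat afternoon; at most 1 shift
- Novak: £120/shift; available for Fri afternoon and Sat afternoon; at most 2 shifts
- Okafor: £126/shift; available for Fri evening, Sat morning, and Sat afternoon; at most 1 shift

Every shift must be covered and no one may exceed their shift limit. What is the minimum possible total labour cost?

Fri morning can only be covered by Mbeki and Greco, so that assignment is forced.
Picking the cheapest available docent for each shift independently would cost £760, but that ignores the shift limits.
An optimal schedule: Fri morning→Mbeki+Greco, Fri afternoon→Novak, Fri evening→Mbeki, Sat morning→Okafor, Sat afternoon→Novak.
Total: 132 + 136 + 120 + 132 + 126 + 120 = £766.

£766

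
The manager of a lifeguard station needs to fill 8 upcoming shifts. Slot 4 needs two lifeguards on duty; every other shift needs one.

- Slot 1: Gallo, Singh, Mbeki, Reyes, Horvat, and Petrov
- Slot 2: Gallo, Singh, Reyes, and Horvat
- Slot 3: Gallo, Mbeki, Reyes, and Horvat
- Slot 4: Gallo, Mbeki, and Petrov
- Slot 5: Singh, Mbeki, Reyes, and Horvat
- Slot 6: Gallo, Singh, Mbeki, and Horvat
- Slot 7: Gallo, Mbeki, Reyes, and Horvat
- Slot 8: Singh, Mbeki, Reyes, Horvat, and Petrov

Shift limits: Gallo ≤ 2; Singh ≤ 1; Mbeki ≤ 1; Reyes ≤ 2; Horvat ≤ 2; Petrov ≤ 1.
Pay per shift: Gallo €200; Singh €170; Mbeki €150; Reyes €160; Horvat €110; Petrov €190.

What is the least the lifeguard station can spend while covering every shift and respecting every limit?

€1450

Picking the cheapest available lifeguard for each shift independently would cost €1110, but that ignores the shift limits.
An optimal schedule: Slot 1→Petrov, Slot 2→Gallo, Slot 3→Reyes, Slot 4→Gallo+Mbeki, Slot 5→Singh, Slot 6→Horvat, Slot 7→Reyes, Slot 8→Horvat.
Total: 190 + 200 + 160 + 200 + 150 + 170 + 110 + 160 + 110 = €1450.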